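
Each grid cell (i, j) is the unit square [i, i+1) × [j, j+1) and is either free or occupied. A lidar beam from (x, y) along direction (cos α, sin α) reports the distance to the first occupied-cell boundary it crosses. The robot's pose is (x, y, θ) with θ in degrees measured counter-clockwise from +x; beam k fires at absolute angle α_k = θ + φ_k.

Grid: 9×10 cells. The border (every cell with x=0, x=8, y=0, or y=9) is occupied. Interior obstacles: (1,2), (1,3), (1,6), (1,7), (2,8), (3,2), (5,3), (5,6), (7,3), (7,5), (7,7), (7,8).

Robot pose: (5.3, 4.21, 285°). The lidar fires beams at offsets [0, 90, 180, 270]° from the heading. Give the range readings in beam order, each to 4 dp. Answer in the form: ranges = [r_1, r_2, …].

ranges = [0.2174, 2.7952, 4.9590, 3.4164]

beam 1: φ=0°, α=285°
  dir = (cos 285°, sin 285°) = (0.2588, -0.9659); from cell (5,4)
  next x-line at t=2.7046, next y-line at t=0.2174; Δt_x=3.8637, Δt_y=1.0353
    y: enter (5,3) at t=0.2174 ← occupied
  → r_1 = 0.2174
beam 2: φ=90°, α=15°
  dir = (cos 15°, sin 15°) = (0.9659, 0.2588); from cell (5,4)
  next x-line at t=0.7247, next y-line at t=3.0523; Δt_x=1.0353, Δt_y=3.8637
    x: enter (6,4) at t=0.7247
    x: enter (7,4) at t=1.7600
    x: enter (8,4) at t=2.7952 ← occupied
  → r_2 = 2.7952
beam 3: φ=180°, α=105°
  dir = (cos 105°, sin 105°) = (-0.2588, 0.9659); from cell (5,4)
  next x-line at t=1.1591, next y-line at t=0.8179; Δt_x=3.8637, Δt_y=1.0353
    y: enter (5,5) at t=0.8179
    x: enter (4,5) at t=1.1591
    y: enter (4,6) at t=1.8531
    y: enter (4,7) at t=2.8884
    y: enter (4,8) at t=3.9237
    y: enter (4,9) at t=4.9590 ← occupied
  → r_3 = 4.9590
beam 4: φ=270°, α=195°
  dir = (cos 195°, sin 195°) = (-0.9659, -0.2588); from cell (5,4)
  next x-line at t=0.3106, next y-line at t=0.8114; Δt_x=1.0353, Δt_y=3.8637
    x: enter (4,4) at t=0.3106
    y: enter (4,3) at t=0.8114
    x: enter (3,3) at t=1.3459
    x: enter (2,3) at t=2.3811
    x: enter (1,3) at t=3.4164 ← occupied
  → r_4 = 3.4164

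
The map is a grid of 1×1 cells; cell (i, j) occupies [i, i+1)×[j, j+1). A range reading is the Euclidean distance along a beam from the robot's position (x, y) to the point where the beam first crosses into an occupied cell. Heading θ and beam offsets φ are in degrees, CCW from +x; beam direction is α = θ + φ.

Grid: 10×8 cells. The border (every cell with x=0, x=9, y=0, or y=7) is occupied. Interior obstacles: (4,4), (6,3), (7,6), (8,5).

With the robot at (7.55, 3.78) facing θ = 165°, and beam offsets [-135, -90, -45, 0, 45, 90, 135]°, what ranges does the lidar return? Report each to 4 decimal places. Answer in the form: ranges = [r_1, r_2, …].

ranges = [1.6743, 1.7387, 3.7181, 0.5694, 0.6351, 2.8781, 2.9000]

beam 1: φ=-135°, α=30°
  direction (0.8660, 0.5000); cell (7,3); t to first gridline: x 0.5196, y 0.4400 (then +1.1547 / +2.0000)
    (7,4) via y @ 0.4400
    (8,4) via x @ 0.5196
    (9,4) via x @ 1.6743  # hit
  → r_1 = 1.6743
beam 2: φ=-90°, α=75°
  direction (0.2588, 0.9659); cell (7,3); t to first gridline: x 1.7387, y 0.2278 (then +3.8637 / +1.0353)
    (7,4) via y @ 0.2278
    (7,5) via y @ 1.2630
    (8,5) via x @ 1.7387  # hit
  → r_2 = 1.7387
beam 3: φ=-45°, α=120°
  direction (-0.5000, 0.8660); cell (7,3); t to first gridline: x 1.1000, y 0.2540 (then +2.0000 / +1.1547)
    (7,4) via y @ 0.2540
    (6,4) via x @ 1.1000
    (6,5) via y @ 1.4087
    (6,6) via y @ 2.5634
    (5,6) via x @ 3.1000
    (5,7) via y @ 3.7181  # hit
  → r_3 = 3.7181
beam 4: φ=0°, α=165°
  direction (-0.9659, 0.2588); cell (7,3); t to first gridline: x 0.5694, y 0.8500 (then +1.0353 / +3.8637)
    (6,3) via x @ 0.5694  # hit
  → r_4 = 0.5694
beam 5: φ=45°, α=210°
  direction (-0.8660, -0.5000); cell (7,3); t to first gridline: x 0.6351, y 1.5600 (then +1.1547 / +2.0000)
    (6,3) via x @ 0.6351  # hit
  → r_5 = 0.6351
beam 6: φ=90°, α=255°
  direction (-0.2588, -0.9659); cell (7,3); t to first gridline: x 2.1250, y 0.8075 (then +3.8637 / +1.0353)
    (7,2) via y @ 0.8075
    (7,1) via y @ 1.8428
    (6,1) via x @ 2.1250
    (6,0) via y @ 2.8781  # hit
  → r_6 = 2.8781
beam 7: φ=135°, α=300°
  direction (0.5000, -0.8660); cell (7,3); t to first gridline: x 0.9000, y 0.9007 (then +2.0000 / +1.1547)
    (8,3) via x @ 0.9000
    (8,2) via y @ 0.9007
    (8,1) via y @ 2.0554
    (9,1) via x @ 2.9000  # hit
  → r_7 = 2.9000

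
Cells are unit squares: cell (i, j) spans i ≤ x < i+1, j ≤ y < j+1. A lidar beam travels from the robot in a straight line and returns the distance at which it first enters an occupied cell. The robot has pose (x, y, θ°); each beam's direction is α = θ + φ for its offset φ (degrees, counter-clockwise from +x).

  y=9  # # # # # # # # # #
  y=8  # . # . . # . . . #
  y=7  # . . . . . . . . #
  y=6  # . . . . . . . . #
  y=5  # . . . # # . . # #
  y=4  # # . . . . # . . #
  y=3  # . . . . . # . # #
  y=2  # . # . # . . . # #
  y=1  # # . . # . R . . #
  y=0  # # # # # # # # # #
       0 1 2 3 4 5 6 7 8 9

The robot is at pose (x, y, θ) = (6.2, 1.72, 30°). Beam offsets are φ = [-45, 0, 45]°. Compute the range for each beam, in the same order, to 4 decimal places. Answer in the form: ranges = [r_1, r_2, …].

beam 1: φ=-45°, α=345°
  cosα=0.9659 sinα=-0.2588 | (6,1) | tMaxX 0.8282 tMaxY 2.7819 | tΔX 1.0353 tΔY 3.8637
    t=0.8282 [x] (7,1)
    t=1.8635 [x] (8,1)
    t=2.7819 [y] (8,0) — stop
  → r_1 = 2.7819
beam 2: φ=0°, α=30°
  cosα=0.8660 sinα=0.5000 | (6,1) | tMaxX 0.9238 tMaxY 0.5600 | tΔX 1.1547 tΔY 2.0000
    t=0.5600 [y] (6,2)
    t=0.9238 [x] (7,2)
    t=2.0785 [x] (8,2) — stop
  → r_2 = 2.0785
beam 3: φ=45°, α=75°
  cosα=0.2588 sinα=0.9659 | (6,1) | tMaxX 3.0910 tMaxY 0.2899 | tΔX 3.8637 tΔY 1.0353
    t=0.2899 [y] (6,2)
    t=1.3252 [y] (6,3) — stop
  → r_3 = 1.3252

ranges = [2.7819, 2.0785, 1.3252]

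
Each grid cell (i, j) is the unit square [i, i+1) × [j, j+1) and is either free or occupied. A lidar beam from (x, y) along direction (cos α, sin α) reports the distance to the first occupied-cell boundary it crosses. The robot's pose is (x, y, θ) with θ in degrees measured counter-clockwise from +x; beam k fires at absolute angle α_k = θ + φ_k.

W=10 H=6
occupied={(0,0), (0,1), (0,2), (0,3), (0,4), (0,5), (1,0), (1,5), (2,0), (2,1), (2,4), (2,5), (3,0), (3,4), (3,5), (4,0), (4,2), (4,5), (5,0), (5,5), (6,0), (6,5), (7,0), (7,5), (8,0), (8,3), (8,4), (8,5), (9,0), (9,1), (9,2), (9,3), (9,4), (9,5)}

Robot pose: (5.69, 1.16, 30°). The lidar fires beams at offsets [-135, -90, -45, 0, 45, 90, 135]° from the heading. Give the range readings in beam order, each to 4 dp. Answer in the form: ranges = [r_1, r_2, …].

ranges = [0.1656, 0.1848, 0.6182, 3.6800, 3.9755, 1.3800, 2.7849]

beam 1: φ=-135°, α=255°
  cosα=-0.2588 sinα=-0.9659 | (5,1) | tMaxX 2.6660 tMaxY 0.1656 | tΔX 3.8637 tΔY 1.0353
    t=0.1656 [y] (5,0) — stop
  → r_1 = 0.1656
beam 2: φ=-90°, α=300°
  cosα=0.5000 sinα=-0.8660 | (5,1) | tMaxX 0.6200 tMaxY 0.1848 | tΔX 2.0000 tΔY 1.1547
    t=0.1848 [y] (5,0) — stop
  → r_2 = 0.1848
beam 3: φ=-45°, α=345°
  cosα=0.9659 sinα=-0.2588 | (5,1) | tMaxX 0.3209 tMaxY 0.6182 | tΔX 1.0353 tΔY 3.8637
    t=0.3209 [x] (6,1)
    t=0.6182 [y] (6,0) — stop
  → r_3 = 0.6182
beam 4: φ=0°, α=30°
  cosα=0.8660 sinα=0.5000 | (5,1) | tMaxX 0.3580 tMaxY 1.6800 | tΔX 1.1547 tΔY 2.0000
    t=0.3580 [x] (6,1)
    t=1.5127 [x] (7,1)
    t=1.6800 [y] (7,2)
    t=2.6674 [x] (8,2)
    t=3.6800 [y] (8,3) — stop
  → r_4 = 3.6800
beam 5: φ=45°, α=75°
  cosα=0.2588 sinα=0.9659 | (5,1) | tMaxX 1.1977 tMaxY 0.8696 | tΔX 3.8637 tΔY 1.0353
    t=0.8696 [y] (5,2)
    t=1.1977 [x] (6,2)
    t=1.9049 [y] (6,3)
    t=2.9402 [y] (6,4)
    t=3.9755 [y] (6,5) — stop
  → r_5 = 3.9755
beam 6: φ=90°, α=120°
  cosα=-0.5000 sinα=0.8660 | (5,1) | tMaxX 1.3800 tMaxY 0.9699 | tΔX 2.0000 tΔY 1.1547
    t=0.9699 [y] (5,2)
    t=1.3800 [x] (4,2) — stop
  → r_6 = 1.3800
beam 7: φ=135°, α=165°
  cosα=-0.9659 sinα=0.2588 | (5,1) | tMaxX 0.7143 tMaxY 3.2455 | tΔX 1.0353 tΔY 3.8637
    t=0.7143 [x] (4,1)
    t=1.7496 [x] (3,1)
    t=2.7849 [x] (2,1) — stop
  → r_7 = 2.7849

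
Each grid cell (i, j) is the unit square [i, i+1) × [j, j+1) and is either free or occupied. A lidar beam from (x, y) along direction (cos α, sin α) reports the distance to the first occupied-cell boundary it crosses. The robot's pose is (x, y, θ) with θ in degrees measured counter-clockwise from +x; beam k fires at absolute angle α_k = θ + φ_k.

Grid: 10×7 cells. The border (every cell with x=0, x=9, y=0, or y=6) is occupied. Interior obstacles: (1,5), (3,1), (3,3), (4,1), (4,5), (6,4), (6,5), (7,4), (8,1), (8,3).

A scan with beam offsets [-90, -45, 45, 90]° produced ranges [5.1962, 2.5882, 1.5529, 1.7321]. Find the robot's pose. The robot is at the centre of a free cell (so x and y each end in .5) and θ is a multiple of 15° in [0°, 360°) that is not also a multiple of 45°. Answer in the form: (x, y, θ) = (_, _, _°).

(x, y, θ) = (3.5, 4.5, 60°)

Enumerate (i+0.5, j+0.5, θ) over the 30 free cells and 16 admissible headings. For each, cast all 4 beams and compare to the given ranges.
  (4.5, 4.5, 255°): beam 1 = 2.5882 ≠ 5.1962 ✗
  (8.5, 4.5, 330°): beam 1 = 0.5774 ≠ 5.1962 ✗
  (2.5, 1.5, 285°): beam 1 = 1.5529 ≠ 5.1962 ✗
  …
  (3.5, 4.5, 60°): r_1=5.1962, r_2=2.5882, r_3=1.5529, r_4=1.7321 — all match ✓
Only this pose fits every beam.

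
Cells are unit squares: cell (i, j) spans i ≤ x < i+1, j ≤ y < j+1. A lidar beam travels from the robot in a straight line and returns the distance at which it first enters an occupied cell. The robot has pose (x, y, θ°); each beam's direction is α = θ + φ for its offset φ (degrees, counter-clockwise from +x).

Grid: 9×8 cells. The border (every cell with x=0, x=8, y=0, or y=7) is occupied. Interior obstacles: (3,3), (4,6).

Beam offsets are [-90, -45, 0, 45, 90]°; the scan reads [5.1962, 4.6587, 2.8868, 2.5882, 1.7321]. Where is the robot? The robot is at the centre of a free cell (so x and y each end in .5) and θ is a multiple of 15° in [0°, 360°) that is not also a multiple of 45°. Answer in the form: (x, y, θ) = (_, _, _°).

The pose lattice has 40·16 = 640 candidates. Test each by forward raycasting.
  (4.5, 3.5, 195°): beam 1 = 3.6235 ≠ 5.1962 ✗
  (3.5, 1.5, 285°): beam 1 = 1.9319 ≠ 5.1962 ✗
  (2.5, 5.5, 240°): beam 1 = 1.7321 ≠ 5.1962 ✗
  (2.5, 2.5, 300°): beam 1 = 1.7321 ≠ 5.1962 ✗
  …
  (5.5, 5.5, 330°): r_1=5.1962, r_2=4.6587, r_3=2.8868, r_4=2.5882, r_5=1.7321 — all match ✓
Unique over the lattice → pose = (5.5, 5.5, 330°).

(x, y, θ) = (5.5, 5.5, 330°)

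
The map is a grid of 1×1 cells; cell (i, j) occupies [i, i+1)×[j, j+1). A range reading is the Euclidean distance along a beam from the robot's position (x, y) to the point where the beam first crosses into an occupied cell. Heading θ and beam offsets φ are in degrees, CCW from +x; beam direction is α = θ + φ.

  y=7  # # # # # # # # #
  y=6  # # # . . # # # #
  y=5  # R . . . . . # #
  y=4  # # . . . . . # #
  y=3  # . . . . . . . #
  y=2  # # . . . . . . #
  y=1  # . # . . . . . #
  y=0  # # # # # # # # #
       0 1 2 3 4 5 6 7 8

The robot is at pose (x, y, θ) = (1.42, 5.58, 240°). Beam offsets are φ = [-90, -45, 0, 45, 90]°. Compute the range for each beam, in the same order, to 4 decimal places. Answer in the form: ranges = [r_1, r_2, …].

ranges = [0.4850, 0.4348, 0.6697, 0.6005, 7.5979]

beam 1: φ=-90°, α=150°
  dir = (cos 150°, sin 150°) = (-0.8660, 0.5000); from cell (1,5)
  next x-line at t=0.4850, next y-line at t=0.8400; Δt_x=1.1547, Δt_y=2.0000
    x: enter (0,5) at t=0.4850 ← occupied
  → r_1 = 0.4850
beam 2: φ=-45°, α=195°
  dir = (cos 195°, sin 195°) = (-0.9659, -0.2588); from cell (1,5)
  next x-line at t=0.4348, next y-line at t=2.2409; Δt_x=1.0353, Δt_y=3.8637
    x: enter (0,5) at t=0.4348 ← occupied
  → r_2 = 0.4348
beam 3: φ=0°, α=240°
  dir = (cos 240°, sin 240°) = (-0.5000, -0.8660); from cell (1,5)
  next x-line at t=0.8400, next y-line at t=0.6697; Δt_x=2.0000, Δt_y=1.1547
    y: enter (1,4) at t=0.6697 ← occupied
  → r_3 = 0.6697
beam 4: φ=45°, α=285°
  dir = (cos 285°, sin 285°) = (0.2588, -0.9659); from cell (1,5)
  next x-line at t=2.2409, next y-line at t=0.6005; Δt_x=3.8637, Δt_y=1.0353
    y: enter (1,4) at t=0.6005 ← occupied
  → r_4 = 0.6005
beam 5: φ=90°, α=330°
  dir = (cos 330°, sin 330°) = (0.8660, -0.5000); from cell (1,5)
  next x-line at t=0.6697, next y-line at t=1.1600; Δt_x=1.1547, Δt_y=2.0000
    x: enter (2,5) at t=0.6697
    y: enter (2,4) at t=1.1600
    x: enter (3,4) at t=1.8244
    x: enter (4,4) at t=2.9791
    y: enter (4,3) at t=3.1600
    x: enter (5,3) at t=4.1338
    y: enter (5,2) at t=5.1600
    x: enter (6,2) at t=5.2885
    x: enter (7,2) at t=6.4432
    y: enter (7,1) at t=7.1600
    x: enter (8,1) at t=7.5979 ← occupied
  → r_5 = 7.5979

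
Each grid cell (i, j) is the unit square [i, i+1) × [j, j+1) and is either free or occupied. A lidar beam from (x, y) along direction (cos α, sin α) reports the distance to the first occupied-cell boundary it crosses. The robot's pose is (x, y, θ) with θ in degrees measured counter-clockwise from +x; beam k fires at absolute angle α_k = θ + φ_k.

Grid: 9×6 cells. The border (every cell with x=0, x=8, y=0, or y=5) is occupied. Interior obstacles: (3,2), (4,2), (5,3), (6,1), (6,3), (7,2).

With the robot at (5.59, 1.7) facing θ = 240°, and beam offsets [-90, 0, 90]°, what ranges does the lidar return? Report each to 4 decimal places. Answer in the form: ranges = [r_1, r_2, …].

beam 1: φ=-90°, α=150°
  cosα=-0.8660 sinα=0.5000 | (5,1) | tMaxX 0.6813 tMaxY 0.6000 | tΔX 1.1547 tΔY 2.0000
    t=0.6000 [y] (5,2)
    t=0.6813 [x] (4,2) — stop
  → r_1 = 0.6813
beam 2: φ=0°, α=240°
  cosα=-0.5000 sinα=-0.8660 | (5,1) | tMaxX 1.1800 tMaxY 0.8083 | tΔX 2.0000 tΔY 1.1547
    t=0.8083 [y] (5,0) — stop
  → r_2 = 0.8083
beam 3: φ=90°, α=330°
  cosα=0.8660 sinα=-0.5000 | (5,1) | tMaxX 0.4734 tMaxY 1.4000 | tΔX 1.1547 tΔY 2.0000
    t=0.4734 [x] (6,1) — stop
  → r_3 = 0.4734

ranges = [0.6813, 0.8083, 0.4734]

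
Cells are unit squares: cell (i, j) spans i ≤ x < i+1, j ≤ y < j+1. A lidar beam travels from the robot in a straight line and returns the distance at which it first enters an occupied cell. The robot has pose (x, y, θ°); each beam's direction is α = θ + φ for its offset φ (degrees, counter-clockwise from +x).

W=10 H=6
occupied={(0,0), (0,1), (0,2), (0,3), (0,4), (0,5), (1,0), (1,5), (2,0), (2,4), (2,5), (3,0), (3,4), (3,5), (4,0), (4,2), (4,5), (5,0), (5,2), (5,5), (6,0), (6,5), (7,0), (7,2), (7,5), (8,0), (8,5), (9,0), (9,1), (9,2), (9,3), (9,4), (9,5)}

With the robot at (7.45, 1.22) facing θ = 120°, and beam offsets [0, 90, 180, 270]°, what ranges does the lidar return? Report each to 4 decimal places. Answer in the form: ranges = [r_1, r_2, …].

beam 1: φ=0°, α=120°
  direction (-0.5000, 0.8660); cell (7,1); t to first gridline: x 0.9000, y 0.9007 (then +2.0000 / +1.1547)
    (6,1) via x @ 0.9000
    (6,2) via y @ 0.9007
    (6,3) via y @ 2.0554
    (5,3) via x @ 2.9000
    (5,4) via y @ 3.2101
    (5,5) via y @ 4.3648  # hit
  → r_1 = 4.3648
beam 2: φ=90°, α=210°
  direction (-0.8660, -0.5000); cell (7,1); t to first gridline: x 0.5196, y 0.4400 (then +1.1547 / +2.0000)
    (7,0) via y @ 0.4400  # hit
  → r_2 = 0.4400
beam 3: φ=180°, α=300°
  direction (0.5000, -0.8660); cell (7,1); t to first gridline: x 1.1000, y 0.2540 (then +2.0000 / +1.1547)
    (7,0) via y @ 0.2540  # hit
  → r_3 = 0.2540
beam 4: φ=270°, α=30°
  direction (0.8660, 0.5000); cell (7,1); t to first gridline: x 0.6351, y 1.5600 (then +1.1547 / +2.0000)
    (8,1) via x @ 0.6351
    (8,2) via y @ 1.5600
    (9,2) via x @ 1.7898  # hit
  → r_4 = 1.7898

ranges = [4.3648, 0.4400, 0.2540, 1.7898]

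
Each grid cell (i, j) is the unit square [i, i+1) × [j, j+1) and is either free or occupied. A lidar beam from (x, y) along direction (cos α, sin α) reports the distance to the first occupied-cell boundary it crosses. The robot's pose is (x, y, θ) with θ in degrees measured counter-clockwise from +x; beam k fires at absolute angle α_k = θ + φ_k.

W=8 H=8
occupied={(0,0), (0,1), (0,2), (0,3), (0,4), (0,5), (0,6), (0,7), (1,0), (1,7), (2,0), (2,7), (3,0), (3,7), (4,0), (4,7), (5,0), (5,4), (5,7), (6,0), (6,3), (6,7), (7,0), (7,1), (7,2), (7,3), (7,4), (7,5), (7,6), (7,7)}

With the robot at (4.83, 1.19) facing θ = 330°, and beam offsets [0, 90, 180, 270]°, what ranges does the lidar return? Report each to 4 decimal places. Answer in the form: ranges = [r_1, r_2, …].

beam 1: φ=0°, α=330°
  d=(0.8660,-0.5000)  start (4,1)  tX=0.1963 tY=0.3800  stride 1/|dx|=1.1547 1/|dy|=2.0000
    cross x-line → (5,1), t=0.1963
    cross y-line → (5,0), t=0.3800 (wall)
  → r_1 = 0.3800
beam 2: φ=90°, α=60°
  d=(0.5000,0.8660)  start (4,1)  tX=0.3400 tY=0.9353  stride 1/|dx|=2.0000 1/|dy|=1.1547
    cross x-line → (5,1), t=0.3400
    cross y-line → (5,2), t=0.9353
    cross y-line → (5,3), t=2.0900
    cross x-line → (6,3), t=2.3400 (wall)
  → r_2 = 2.3400
beam 3: φ=180°, α=150°
  d=(-0.8660,0.5000)  start (4,1)  tX=0.9584 tY=1.6200  stride 1/|dx|=1.1547 1/|dy|=2.0000
    cross x-line → (3,1), t=0.9584
    cross y-line → (3,2), t=1.6200
    cross x-line → (2,2), t=2.1131
    cross x-line → (1,2), t=3.2678
    cross y-line → (1,3), t=3.6200
    cross x-line → (0,3), t=4.4225 (wall)
  → r_3 = 4.4225
beam 4: φ=270°, α=240°
  d=(-0.5000,-0.8660)  start (4,1)  tX=1.6600 tY=0.2194  stride 1/|dx|=2.0000 1/|dy|=1.1547
    cross y-line → (4,0), t=0.2194 (wall)
  → r_4 = 0.2194

ranges = [0.3800, 2.3400, 4.4225, 0.2194]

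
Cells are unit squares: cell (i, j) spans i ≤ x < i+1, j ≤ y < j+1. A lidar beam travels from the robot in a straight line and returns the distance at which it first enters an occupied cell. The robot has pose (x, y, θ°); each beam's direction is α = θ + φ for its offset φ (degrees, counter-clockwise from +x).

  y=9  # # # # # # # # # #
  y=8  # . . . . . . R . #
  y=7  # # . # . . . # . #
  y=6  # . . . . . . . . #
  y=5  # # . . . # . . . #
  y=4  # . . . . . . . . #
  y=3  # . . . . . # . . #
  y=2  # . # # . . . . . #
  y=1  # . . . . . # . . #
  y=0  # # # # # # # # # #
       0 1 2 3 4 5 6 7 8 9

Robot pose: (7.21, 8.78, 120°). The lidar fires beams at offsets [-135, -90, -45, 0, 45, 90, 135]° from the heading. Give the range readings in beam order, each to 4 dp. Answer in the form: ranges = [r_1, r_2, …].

beam 1: φ=-135°, α=345°
  dir = (cos 345°, sin 345°) = (0.9659, -0.2588); from cell (7,8)
  next x-line at t=0.8179, next y-line at t=3.0137; Δt_x=1.0353, Δt_y=3.8637
    x: enter (8,8) at t=0.8179
    x: enter (9,8) at t=1.8531 ← occupied
  → r_1 = 1.8531
beam 2: φ=-90°, α=30°
  dir = (cos 30°, sin 30°) = (0.8660, 0.5000); from cell (7,8)
  next x-line at t=0.9122, next y-line at t=0.4400; Δt_x=1.1547, Δt_y=2.0000
    y: enter (7,9) at t=0.4400 ← occupied
  → r_2 = 0.4400
beam 3: φ=-45°, α=75°
  dir = (cos 75°, sin 75°) = (0.2588, 0.9659); from cell (7,8)
  next x-line at t=3.0523, next y-line at t=0.2278; Δt_x=3.8637, Δt_y=1.0353
    y: enter (7,9) at t=0.2278 ← occupied
  → r_3 = 0.2278
beam 4: φ=0°, α=120°
  dir = (cos 120°, sin 120°) = (-0.5000, 0.8660); from cell (7,8)
  next x-line at t=0.4200, next y-line at t=0.2540; Δt_x=2.0000, Δt_y=1.1547
    y: enter (7,9) at t=0.2540 ← occupied
  → r_4 = 0.2540
beam 5: φ=45°, α=165°
  dir = (cos 165°, sin 165°) = (-0.9659, 0.2588); from cell (7,8)
  next x-line at t=0.2174, next y-line at t=0.8500; Δt_x=1.0353, Δt_y=3.8637
    x: enter (6,8) at t=0.2174
    y: enter (6,9) at t=0.8500 ← occupied
  → r_5 = 0.8500
beam 6: φ=90°, α=210°
  dir = (cos 210°, sin 210°) = (-0.8660, -0.5000); from cell (7,8)
  next x-line at t=0.2425, next y-line at t=1.5600; Δt_x=1.1547, Δt_y=2.0000
    x: enter (6,8) at t=0.2425
    x: enter (5,8) at t=1.3972
    y: enter (5,7) at t=1.5600
    x: enter (4,7) at t=2.5519
    y: enter (4,6) at t=3.5600
    x: enter (3,6) at t=3.7066
    x: enter (2,6) at t=4.8613
    y: enter (2,5) at t=5.5600
    x: enter (1,5) at t=6.0160 ← occupied
  → r_6 = 6.0160
beam 7: φ=135°, α=255°
  dir = (cos 255°, sin 255°) = (-0.2588, -0.9659); from cell (7,8)
  next x-line at t=0.8114, next y-line at t=0.8075; Δt_x=3.8637, Δt_y=1.0353
    y: enter (7,7) at t=0.8075 ← occupied
  → r_7 = 0.8075

ranges = [1.8531, 0.4400, 0.2278, 0.2540, 0.8500, 6.0160, 0.8075]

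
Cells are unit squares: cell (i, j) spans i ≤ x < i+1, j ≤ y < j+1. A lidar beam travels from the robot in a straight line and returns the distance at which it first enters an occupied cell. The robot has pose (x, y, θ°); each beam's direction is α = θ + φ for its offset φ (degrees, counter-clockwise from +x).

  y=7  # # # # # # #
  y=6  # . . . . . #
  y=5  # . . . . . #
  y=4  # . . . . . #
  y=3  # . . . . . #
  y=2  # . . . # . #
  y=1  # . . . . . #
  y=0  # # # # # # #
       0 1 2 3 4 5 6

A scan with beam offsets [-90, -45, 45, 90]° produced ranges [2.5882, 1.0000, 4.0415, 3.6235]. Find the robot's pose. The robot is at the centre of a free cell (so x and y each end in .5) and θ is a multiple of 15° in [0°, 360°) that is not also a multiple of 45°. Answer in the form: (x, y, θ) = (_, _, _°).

(x, y, θ) = (3.5, 3.5, 15°)

Enumerate (i+0.5, j+0.5, θ) over the 29 free cells and 16 admissible headings. For each, cast all 4 beams and compare to the given ranges.
  (3.5, 5.5, 150°): beam 1 = 1.7321 ≠ 2.5882 ✗
  (2.5, 3.5, 75°): beam 1 = 1.9319 ≠ 2.5882 ✗
  (1.5, 1.5, 60°): beam 1 = 1.0000 ≠ 2.5882 ✗
  (3.5, 1.5, 60°): beam 1 = 1.0000 ≠ 2.5882 ✗
  …
  (3.5, 3.5, 15°): r_1=2.5882, r_2=1.0000, r_3=4.0415, r_4=3.6235 — all match ✓
No second candidate reproduces the full scan.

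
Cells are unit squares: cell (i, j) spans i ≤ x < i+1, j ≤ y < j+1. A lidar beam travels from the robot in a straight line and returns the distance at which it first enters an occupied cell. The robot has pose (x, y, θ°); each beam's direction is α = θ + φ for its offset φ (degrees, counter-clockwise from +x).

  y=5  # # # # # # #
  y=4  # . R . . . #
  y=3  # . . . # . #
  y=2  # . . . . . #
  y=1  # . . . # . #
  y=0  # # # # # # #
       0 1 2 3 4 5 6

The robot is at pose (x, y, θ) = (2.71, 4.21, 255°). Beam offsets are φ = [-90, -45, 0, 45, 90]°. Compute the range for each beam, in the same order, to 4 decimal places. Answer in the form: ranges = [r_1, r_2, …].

beam 1: φ=-90°, α=165°
  d=(-0.9659,0.2588)  start (2,4)  tX=0.7350 tY=3.0523  stride 1/|dx|=1.0353 1/|dy|=3.8637
    cross x-line → (1,4), t=0.7350
    cross x-line → (0,4), t=1.7703 (wall)
  → r_1 = 1.7703
beam 2: φ=-45°, α=210°
  d=(-0.8660,-0.5000)  start (2,4)  tX=0.8198 tY=0.4200  stride 1/|dx|=1.1547 1/|dy|=2.0000
    cross y-line → (2,3), t=0.4200
    cross x-line → (1,3), t=0.8198
    cross x-line → (0,3), t=1.9745 (wall)
  → r_2 = 1.9745
beam 3: φ=0°, α=255°
  d=(-0.2588,-0.9659)  start (2,4)  tX=2.7432 tY=0.2174  stride 1/|dx|=3.8637 1/|dy|=1.0353
    cross y-line → (2,3), t=0.2174
    cross y-line → (2,2), t=1.2527
    cross y-line → (2,1), t=2.2880
    cross x-line → (1,1), t=2.7432
    cross y-line → (1,0), t=3.3232 (wall)
  → r_3 = 3.3232
beam 4: φ=45°, α=300°
  d=(0.5000,-0.8660)  start (2,4)  tX=0.5800 tY=0.2425  stride 1/|dx|=2.0000 1/|dy|=1.1547
    cross y-line → (2,3), t=0.2425
    cross x-line → (3,3), t=0.5800
    cross y-line → (3,2), t=1.3972
    cross y-line → (3,1), t=2.5519
    cross x-line → (4,1), t=2.5800 (wall)
  → r_4 = 2.5800
beam 5: φ=90°, α=345°
  d=(0.9659,-0.2588)  start (2,4)  tX=0.3002 tY=0.8114  stride 1/|dx|=1.0353 1/|dy|=3.8637
    cross x-line → (3,4), t=0.3002
    cross y-line → (3,3), t=0.8114
    cross x-line → (4,3), t=1.3355 (wall)
  → r_5 = 1.3355

ranges = [1.7703, 1.9745, 3.3232, 2.5800, 1.3355]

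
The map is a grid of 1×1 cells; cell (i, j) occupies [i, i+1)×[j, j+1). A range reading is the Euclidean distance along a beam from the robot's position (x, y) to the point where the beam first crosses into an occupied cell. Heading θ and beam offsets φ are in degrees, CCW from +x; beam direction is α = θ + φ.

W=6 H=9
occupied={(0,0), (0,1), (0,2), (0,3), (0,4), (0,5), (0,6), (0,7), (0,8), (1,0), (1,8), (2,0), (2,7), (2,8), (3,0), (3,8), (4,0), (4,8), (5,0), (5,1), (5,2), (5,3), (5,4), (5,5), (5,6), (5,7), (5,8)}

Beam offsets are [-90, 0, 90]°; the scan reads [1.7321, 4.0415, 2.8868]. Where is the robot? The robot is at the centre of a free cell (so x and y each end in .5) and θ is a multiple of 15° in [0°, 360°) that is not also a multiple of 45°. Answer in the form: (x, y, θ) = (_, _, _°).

(x, y, θ) = (2.5, 4.5, 300°)

Enumerate (i+0.5, j+0.5, θ) over the 27 free cells and 16 admissible headings. For each, cast all 3 beams and compare to the given ranges.
  (4.5, 7.5, 255°): beam 1 = 1.5529 ≠ 1.7321 ✗
  (1.5, 4.5, 150°): beam 1 = 2.8868 ≠ 1.7321 ✗
  (4.5, 2.5, 240°): beam 1 = 4.0415 ≠ 1.7321 ✗
  (3.5, 5.5, 285°): beam 1 = 2.5882 ≠ 1.7321 ✗
  …
  (2.5, 4.5, 300°): r_1=1.7321, r_2=4.0415, r_3=2.8868 — all match ✓
Unique over the lattice → pose = (2.5, 4.5, 300°).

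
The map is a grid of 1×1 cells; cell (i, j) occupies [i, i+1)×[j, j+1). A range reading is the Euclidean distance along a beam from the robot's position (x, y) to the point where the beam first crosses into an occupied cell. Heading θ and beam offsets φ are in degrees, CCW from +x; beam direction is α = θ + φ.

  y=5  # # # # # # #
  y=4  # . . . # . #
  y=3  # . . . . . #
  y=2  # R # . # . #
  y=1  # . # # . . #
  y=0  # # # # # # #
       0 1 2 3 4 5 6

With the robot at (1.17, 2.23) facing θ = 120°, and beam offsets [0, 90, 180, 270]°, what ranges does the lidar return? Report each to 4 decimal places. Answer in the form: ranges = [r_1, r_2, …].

beam 1: φ=0°, α=120°
  direction (-0.5000, 0.8660); cell (1,2); t to first gridline: x 0.3400, y 0.8891 (then +2.0000 / +1.1547)
    (0,2) via x @ 0.3400  # hit
  → r_1 = 0.3400
beam 2: φ=90°, α=210°
  direction (-0.8660, -0.5000); cell (1,2); t to first gridline: x 0.1963, y 0.4600 (then +1.1547 / +2.0000)
    (0,2) via x @ 0.1963  # hit
  → r_2 = 0.1963
beam 3: φ=180°, α=300°
  direction (0.5000, -0.8660); cell (1,2); t to first gridline: x 1.6600, y 0.2656 (then +2.0000 / +1.1547)
    (1,1) via y @ 0.2656
    (1,0) via y @ 1.4203  # hit
  → r_3 = 1.4203
beam 4: φ=270°, α=30°
  direction (0.8660, 0.5000); cell (1,2); t to first gridline: x 0.9584, y 1.5400 (then +1.1547 / +2.0000)
    (2,2) via x @ 0.9584  # hit
  → r_4 = 0.9584

ranges = [0.3400, 0.1963, 1.4203, 0.9584]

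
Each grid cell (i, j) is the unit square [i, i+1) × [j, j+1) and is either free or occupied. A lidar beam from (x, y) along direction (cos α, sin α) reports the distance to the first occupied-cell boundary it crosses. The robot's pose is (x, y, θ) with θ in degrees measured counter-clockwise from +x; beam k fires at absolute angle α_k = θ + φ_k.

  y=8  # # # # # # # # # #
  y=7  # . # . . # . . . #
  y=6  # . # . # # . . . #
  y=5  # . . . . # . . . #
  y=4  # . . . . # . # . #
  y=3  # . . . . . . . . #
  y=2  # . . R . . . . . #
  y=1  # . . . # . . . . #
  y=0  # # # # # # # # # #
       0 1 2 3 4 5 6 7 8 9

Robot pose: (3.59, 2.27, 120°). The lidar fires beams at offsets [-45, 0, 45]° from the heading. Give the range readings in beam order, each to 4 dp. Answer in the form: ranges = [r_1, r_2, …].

beam 1: φ=-45°, α=75°
  d=(0.2588,0.9659)  start (3,2)  tX=1.5841 tY=0.7558  stride 1/|dx|=3.8637 1/|dy|=1.0353
    cross y-line → (3,3), t=0.7558
    cross x-line → (4,3), t=1.5841
    cross y-line → (4,4), t=1.7910
    cross y-line → (4,5), t=2.8263
    cross y-line → (4,6), t=3.8616 (wall)
  → r_1 = 3.8616
beam 2: φ=0°, α=120°
  d=(-0.5000,0.8660)  start (3,2)  tX=1.1800 tY=0.8429  stride 1/|dx|=2.0000 1/|dy|=1.1547
    cross y-line → (3,3), t=0.8429
    cross x-line → (2,3), t=1.1800
    cross y-line → (2,4), t=1.9976
    cross y-line → (2,5), t=3.1523
    cross x-line → (1,5), t=3.1800
    cross y-line → (1,6), t=4.3070
    cross x-line → (0,6), t=5.1800 (wall)
  → r_2 = 5.1800
beam 3: φ=45°, α=165°
  d=(-0.9659,0.2588)  start (3,2)  tX=0.6108 tY=2.8205  stride 1/|dx|=1.0353 1/|dy|=3.8637
    cross x-line → (2,2), t=0.6108
    cross x-line → (1,2), t=1.6461
    cross x-line → (0,2), t=2.6814 (wall)
  → r_3 = 2.6814

ranges = [3.8616, 5.1800, 2.6814]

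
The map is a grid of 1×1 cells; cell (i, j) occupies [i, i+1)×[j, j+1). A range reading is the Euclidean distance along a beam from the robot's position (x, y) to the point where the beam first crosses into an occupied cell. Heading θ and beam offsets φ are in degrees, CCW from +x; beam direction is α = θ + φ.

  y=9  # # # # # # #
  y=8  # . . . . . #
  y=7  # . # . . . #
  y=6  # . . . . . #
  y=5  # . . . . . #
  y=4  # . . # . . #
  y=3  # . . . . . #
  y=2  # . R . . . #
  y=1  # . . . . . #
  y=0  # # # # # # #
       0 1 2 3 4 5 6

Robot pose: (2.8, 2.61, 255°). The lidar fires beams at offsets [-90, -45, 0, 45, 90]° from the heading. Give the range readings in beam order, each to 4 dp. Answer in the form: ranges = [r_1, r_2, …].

beam 1: φ=-90°, α=165°
  direction (-0.9659, 0.2588); cell (2,2); t to first gridline: x 0.8282, y 1.5068 (then +1.0353 / +3.8637)
    (1,2) via x @ 0.8282
    (1,3) via y @ 1.5068
    (0,3) via x @ 1.8635  # hit
  → r_1 = 1.8635
beam 2: φ=-45°, α=210°
  direction (-0.8660, -0.5000); cell (2,2); t to first gridline: x 0.9238, y 1.2200 (then +1.1547 / +2.0000)
    (1,2) via x @ 0.9238
    (1,1) via y @ 1.2200
    (0,1) via x @ 2.0785  # hit
  → r_2 = 2.0785
beam 3: φ=0°, α=255°
  direction (-0.2588, -0.9659); cell (2,2); t to first gridline: x 3.0910, y 0.6315 (then +3.8637 / +1.0353)
    (2,1) via y @ 0.6315
    (2,0) via y @ 1.6668  # hit
  → r_3 = 1.6668
beam 4: φ=45°, α=300°
  direction (0.5000, -0.8660); cell (2,2); t to first gridline: x 0.4000, y 0.7044 (then +2.0000 / +1.1547)
    (3,2) via x @ 0.4000
    (3,1) via y @ 0.7044
    (3,0) via y @ 1.8591  # hit
  → r_4 = 1.8591
beam 5: φ=90°, α=345°
  direction (0.9659, -0.2588); cell (2,2); t to first gridline: x 0.2071, y 2.3569 (then +1.0353 / +3.8637)
    (3,2) via x @ 0.2071
    (4,2) via x @ 1.2423
    (5,2) via x @ 2.2776
    (5,1) via y @ 2.3569
    (6,1) via x @ 3.3129  # hit
  → r_5 = 3.3129

ranges = [1.8635, 2.0785, 1.6668, 1.8591, 3.3129]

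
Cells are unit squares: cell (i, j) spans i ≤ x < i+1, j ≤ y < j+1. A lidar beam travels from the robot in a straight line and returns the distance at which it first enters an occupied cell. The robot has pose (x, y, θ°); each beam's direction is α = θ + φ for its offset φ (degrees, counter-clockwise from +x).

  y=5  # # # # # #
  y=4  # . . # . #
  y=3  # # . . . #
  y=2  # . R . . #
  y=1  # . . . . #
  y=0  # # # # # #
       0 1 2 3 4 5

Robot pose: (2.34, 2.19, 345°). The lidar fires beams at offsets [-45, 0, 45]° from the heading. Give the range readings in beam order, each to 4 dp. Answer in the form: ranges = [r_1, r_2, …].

ranges = [1.3741, 2.7538, 3.0715]

beam 1: φ=-45°, α=300°
  direction (0.5000, -0.8660); cell (2,2); t to first gridline: x 1.3200, y 0.2194 (then +2.0000 / +1.1547)
    (2,1) via y @ 0.2194
    (3,1) via x @ 1.3200
    (3,0) via y @ 1.3741  # hit
  → r_1 = 1.3741
beam 2: φ=0°, α=345°
  direction (0.9659, -0.2588); cell (2,2); t to first gridline: x 0.6833, y 0.7341 (then +1.0353 / +3.8637)
    (3,2) via x @ 0.6833
    (3,1) via y @ 0.7341
    (4,1) via x @ 1.7186
    (5,1) via x @ 2.7538  # hit
  → r_2 = 2.7538
beam 3: φ=45°, α=30°
  direction (0.8660, 0.5000); cell (2,2); t to first gridline: x 0.7621, y 1.6200 (then +1.1547 / +2.0000)
    (3,2) via x @ 0.7621
    (3,3) via y @ 1.6200
    (4,3) via x @ 1.9168
    (5,3) via x @ 3.0715  # hit
  → r_3 = 3.0715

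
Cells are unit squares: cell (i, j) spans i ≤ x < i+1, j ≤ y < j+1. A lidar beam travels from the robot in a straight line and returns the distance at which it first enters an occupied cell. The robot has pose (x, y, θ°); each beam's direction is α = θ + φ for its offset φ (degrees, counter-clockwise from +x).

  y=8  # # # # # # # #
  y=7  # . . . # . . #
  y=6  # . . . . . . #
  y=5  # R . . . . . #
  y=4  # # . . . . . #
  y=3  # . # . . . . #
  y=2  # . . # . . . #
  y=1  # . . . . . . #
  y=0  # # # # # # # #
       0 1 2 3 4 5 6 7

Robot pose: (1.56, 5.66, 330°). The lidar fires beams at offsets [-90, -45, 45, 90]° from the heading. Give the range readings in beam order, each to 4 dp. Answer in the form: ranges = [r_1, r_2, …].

ranges = [0.7621, 0.6833, 5.6319, 2.7020]

beam 1: φ=-90°, α=240°
  direction (-0.5000, -0.8660); cell (1,5); t to first gridline: x 1.1200, y 0.7621 (then +2.0000 / +1.1547)
    (1,4) via y @ 0.7621  # hit
  → r_1 = 0.7621
beam 2: φ=-45°, α=285°
  direction (0.2588, -0.9659); cell (1,5); t to first gridline: x 1.7000, y 0.6833 (then +3.8637 / +1.0353)
    (1,4) via y @ 0.6833  # hit
  → r_2 = 0.6833
beam 3: φ=45°, α=15°
  direction (0.9659, 0.2588); cell (1,5); t to first gridline: x 0.4555, y 1.3137 (then +1.0353 / +3.8637)
    (2,5) via x @ 0.4555
    (2,6) via y @ 1.3137
    (3,6) via x @ 1.4908
    (4,6) via x @ 2.5261
    (5,6) via x @ 3.5614
    (6,6) via x @ 4.5966
    (6,7) via y @ 5.1774
    (7,7) via x @ 5.6319  # hit
  → r_3 = 5.6319
beam 4: φ=90°, α=60°
  direction (0.5000, 0.8660); cell (1,5); t to first gridline: x 0.8800, y 0.3926 (then +2.0000 / +1.1547)
    (1,6) via y @ 0.3926
    (2,6) via x @ 0.8800
    (2,7) via y @ 1.5473
    (2,8) via y @ 2.7020  # hit
  → r_4 = 2.7020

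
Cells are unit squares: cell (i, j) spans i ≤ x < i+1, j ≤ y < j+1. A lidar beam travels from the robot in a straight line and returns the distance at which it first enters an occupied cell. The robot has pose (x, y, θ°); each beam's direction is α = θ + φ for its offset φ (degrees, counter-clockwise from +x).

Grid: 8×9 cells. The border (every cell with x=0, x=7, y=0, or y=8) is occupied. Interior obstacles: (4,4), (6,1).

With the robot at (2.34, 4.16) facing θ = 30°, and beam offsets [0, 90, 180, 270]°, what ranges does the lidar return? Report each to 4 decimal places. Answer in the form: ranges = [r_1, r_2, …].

beam 1: φ=0°, α=30°
  dir = (cos 30°, sin 30°) = (0.8660, 0.5000); from cell (2,4)
  next x-line at t=0.7621, next y-line at t=1.6800; Δt_x=1.1547, Δt_y=2.0000
    x: enter (3,4) at t=0.7621
    y: enter (3,5) at t=1.6800
    x: enter (4,5) at t=1.9168
    x: enter (5,5) at t=3.0715
    y: enter (5,6) at t=3.6800
    x: enter (6,6) at t=4.2262
    x: enter (7,6) at t=5.3809 ← occupied
  → r_1 = 5.3809
beam 2: φ=90°, α=120°
  dir = (cos 120°, sin 120°) = (-0.5000, 0.8660); from cell (2,4)
  next x-line at t=0.6800, next y-line at t=0.9699; Δt_x=2.0000, Δt_y=1.1547
    x: enter (1,4) at t=0.6800
    y: enter (1,5) at t=0.9699
    y: enter (1,6) at t=2.1246
    x: enter (0,6) at t=2.6800 ← occupied
  → r_2 = 2.6800
beam 3: φ=180°, α=210°
  dir = (cos 210°, sin 210°) = (-0.8660, -0.5000); from cell (2,4)
  next x-line at t=0.3926, next y-line at t=0.3200; Δt_x=1.1547, Δt_y=2.0000
    y: enter (2,3) at t=0.3200
    x: enter (1,3) at t=0.3926
    x: enter (0,3) at t=1.5473 ← occupied
  → r_3 = 1.5473
beam 4: φ=270°, α=300°
  dir = (cos 300°, sin 300°) = (0.5000, -0.8660); from cell (2,4)
  next x-line at t=1.3200, next y-line at t=0.1848; Δt_x=2.0000, Δt_y=1.1547
    y: enter (2,3) at t=0.1848
    x: enter (3,3) at t=1.3200
    y: enter (3,2) at t=1.3395
    y: enter (3,1) at t=2.4942
    x: enter (4,1) at t=3.3200
    y: enter (4,0) at t=3.6489 ← occupied
  → r_4 = 3.6489

ranges = [5.3809, 2.6800, 1.5473, 3.6489]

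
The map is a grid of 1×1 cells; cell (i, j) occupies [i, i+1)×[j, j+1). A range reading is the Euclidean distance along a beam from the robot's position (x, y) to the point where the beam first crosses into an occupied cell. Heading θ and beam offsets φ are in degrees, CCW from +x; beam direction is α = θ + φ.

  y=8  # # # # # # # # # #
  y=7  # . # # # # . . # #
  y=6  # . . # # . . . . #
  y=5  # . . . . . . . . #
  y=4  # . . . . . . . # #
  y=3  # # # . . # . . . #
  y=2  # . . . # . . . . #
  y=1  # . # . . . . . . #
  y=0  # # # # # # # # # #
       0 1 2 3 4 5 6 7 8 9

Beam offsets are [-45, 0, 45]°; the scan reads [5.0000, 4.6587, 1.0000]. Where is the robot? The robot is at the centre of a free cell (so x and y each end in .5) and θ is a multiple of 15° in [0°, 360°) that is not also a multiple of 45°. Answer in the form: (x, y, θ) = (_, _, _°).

(x, y, θ) = (6.5, 2.5, 105°)

The pose lattice has 43·16 = 688 candidates. Test each by forward raycasting.
  (6.5, 1.5, 345°): beam 1 = 0.5774 ≠ 5.0000 ✗
  (2.5, 5.5, 165°): beam 1 = 2.8868 ≠ 5.0000 ✗
  (3.5, 3.5, 165°): beam 2 = 0.5176 ≠ 4.6587 ✗
  (6.5, 3.5, 150°): beam 1 = 3.6235 ≠ 5.0000 ✗
  …
  (6.5, 2.5, 105°): r_1=5.0000, r_2=4.6587, r_3=1.0000 — all match ✓
Only this pose fits every beam.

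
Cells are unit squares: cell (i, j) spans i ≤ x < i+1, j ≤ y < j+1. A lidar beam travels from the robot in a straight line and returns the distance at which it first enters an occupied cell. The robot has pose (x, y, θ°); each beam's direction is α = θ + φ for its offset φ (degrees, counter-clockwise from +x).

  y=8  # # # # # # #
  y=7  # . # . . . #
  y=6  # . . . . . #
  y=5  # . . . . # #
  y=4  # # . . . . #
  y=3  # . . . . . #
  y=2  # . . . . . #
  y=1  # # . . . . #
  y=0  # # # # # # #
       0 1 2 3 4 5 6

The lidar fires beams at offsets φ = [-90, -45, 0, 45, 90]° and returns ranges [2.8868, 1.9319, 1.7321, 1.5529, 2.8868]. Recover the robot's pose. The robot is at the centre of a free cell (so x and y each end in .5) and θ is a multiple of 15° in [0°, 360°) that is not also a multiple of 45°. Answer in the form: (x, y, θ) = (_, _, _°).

Candidates: 31 free-cell centres × 16 headings = 496 poses. Raycast each; keep the one whose scan matches to 4 dp.
  (4.5, 3.5, 255°): beam 1 = 2.5882 ≠ 2.8868 ✗
  (2.5, 6.5, 195°): beam 1 = 0.5176 ≠ 2.8868 ✗
  (5.5, 6.5, 330°): beam 1 = 0.5774 ≠ 2.8868 ✗
  (2.5, 6.5, 300°): beam 1 = 1.7321 ≠ 2.8868 ✗
  …
  (3.5, 2.5, 240°): r_1=2.8868, r_2=1.9319, r_3=1.7321, r_4=1.5529, r_5=2.8868 — all match ✓
No second candidate reproduces the full scan.

(x, y, θ) = (3.5, 2.5, 240°)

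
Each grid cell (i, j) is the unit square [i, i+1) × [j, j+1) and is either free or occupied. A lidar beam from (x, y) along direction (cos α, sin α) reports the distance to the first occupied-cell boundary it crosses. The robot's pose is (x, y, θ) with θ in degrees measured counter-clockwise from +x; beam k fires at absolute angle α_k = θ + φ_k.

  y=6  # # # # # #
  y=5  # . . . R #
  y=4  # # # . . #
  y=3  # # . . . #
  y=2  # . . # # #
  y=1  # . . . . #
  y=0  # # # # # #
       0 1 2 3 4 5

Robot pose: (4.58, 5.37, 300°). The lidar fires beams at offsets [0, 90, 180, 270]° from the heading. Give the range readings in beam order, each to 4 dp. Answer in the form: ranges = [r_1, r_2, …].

beam 1: φ=0°, α=300°
  direction (0.5000, -0.8660); cell (4,5); t to first gridline: x 0.8400, y 0.4272 (then +2.0000 / +1.1547)
    (4,4) via y @ 0.4272
    (5,4) via x @ 0.8400  # hit
  → r_1 = 0.8400
beam 2: φ=90°, α=30°
  direction (0.8660, 0.5000); cell (4,5); t to first gridline: x 0.4850, y 1.2600 (then +1.1547 / +2.0000)
    (5,5) via x @ 0.4850  # hit
  → r_2 = 0.4850
beam 3: φ=180°, α=120°
  direction (-0.5000, 0.8660); cell (4,5); t to first gridline: x 1.1600, y 0.7275 (then +2.0000 / +1.1547)
    (4,6) via y @ 0.7275  # hit
  → r_3 = 0.7275
beam 4: φ=270°, α=210°
  direction (-0.8660, -0.5000); cell (4,5); t to first gridline: x 0.6697, y 0.7400 (then +1.1547 / +2.0000)
    (3,5) via x @ 0.6697
    (3,4) via y @ 0.7400
    (2,4) via x @ 1.8244  # hit
  → r_4 = 1.8244

ranges = [0.8400, 0.4850, 0.7275, 1.8244]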